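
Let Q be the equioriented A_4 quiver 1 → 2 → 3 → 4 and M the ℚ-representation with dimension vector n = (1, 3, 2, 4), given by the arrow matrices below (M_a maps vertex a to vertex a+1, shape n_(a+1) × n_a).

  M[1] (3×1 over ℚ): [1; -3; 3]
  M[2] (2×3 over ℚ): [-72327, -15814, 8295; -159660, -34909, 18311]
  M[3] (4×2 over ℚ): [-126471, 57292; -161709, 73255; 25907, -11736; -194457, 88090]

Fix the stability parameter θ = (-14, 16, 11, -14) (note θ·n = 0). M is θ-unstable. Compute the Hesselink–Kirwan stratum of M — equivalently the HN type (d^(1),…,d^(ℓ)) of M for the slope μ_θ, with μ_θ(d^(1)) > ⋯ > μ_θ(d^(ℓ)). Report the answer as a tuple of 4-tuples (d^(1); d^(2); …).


Barcode: M ≅ I[1,2], I[2,4]^2, I[4,4]^2. HN layers by μ_θ (3 steps, strictly decreasing):
  μ^(1)=16; μ^(2)=13/3; μ^(3)=-14

((0, 1, 0, 0); (0, 2, 2, 2); (1, 0, 0, 2))


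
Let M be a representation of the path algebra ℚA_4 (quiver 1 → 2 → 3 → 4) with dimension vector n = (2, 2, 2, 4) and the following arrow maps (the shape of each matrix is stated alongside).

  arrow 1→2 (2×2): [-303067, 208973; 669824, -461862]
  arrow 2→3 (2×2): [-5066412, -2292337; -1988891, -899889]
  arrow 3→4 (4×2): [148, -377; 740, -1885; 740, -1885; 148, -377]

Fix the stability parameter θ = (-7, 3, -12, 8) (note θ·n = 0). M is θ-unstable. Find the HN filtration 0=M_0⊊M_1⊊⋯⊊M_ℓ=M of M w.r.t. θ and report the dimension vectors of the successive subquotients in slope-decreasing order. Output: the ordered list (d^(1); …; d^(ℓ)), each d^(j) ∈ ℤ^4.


Via rank(M_{q-1}∘⋯∘M_p): M ≅ I[1,3], I[1,4], I[4,4]^3.
μ_θ-semistable layers: μ^(1)=8; μ^(2)=-9/2; μ^(3)=-7

((0, 0, 0, 4); (0, 2, 2, 0); (2, 0, 0, 0))


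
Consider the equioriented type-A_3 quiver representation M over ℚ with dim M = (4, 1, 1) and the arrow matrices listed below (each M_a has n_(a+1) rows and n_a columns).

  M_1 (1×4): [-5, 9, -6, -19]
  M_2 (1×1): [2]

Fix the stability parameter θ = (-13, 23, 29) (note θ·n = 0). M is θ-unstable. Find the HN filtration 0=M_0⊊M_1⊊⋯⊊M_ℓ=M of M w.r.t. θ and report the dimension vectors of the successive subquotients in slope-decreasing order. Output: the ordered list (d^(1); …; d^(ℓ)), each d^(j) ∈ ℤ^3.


Barcode: M ≅ I[1,1]^3, I[1,3]. HN layers by μ_θ (3 steps, strictly decreasing):
  μ^(1)=29; μ^(2)=23; μ^(3)=-13

((0, 0, 1); (0, 1, 0); (4, 0, 0))


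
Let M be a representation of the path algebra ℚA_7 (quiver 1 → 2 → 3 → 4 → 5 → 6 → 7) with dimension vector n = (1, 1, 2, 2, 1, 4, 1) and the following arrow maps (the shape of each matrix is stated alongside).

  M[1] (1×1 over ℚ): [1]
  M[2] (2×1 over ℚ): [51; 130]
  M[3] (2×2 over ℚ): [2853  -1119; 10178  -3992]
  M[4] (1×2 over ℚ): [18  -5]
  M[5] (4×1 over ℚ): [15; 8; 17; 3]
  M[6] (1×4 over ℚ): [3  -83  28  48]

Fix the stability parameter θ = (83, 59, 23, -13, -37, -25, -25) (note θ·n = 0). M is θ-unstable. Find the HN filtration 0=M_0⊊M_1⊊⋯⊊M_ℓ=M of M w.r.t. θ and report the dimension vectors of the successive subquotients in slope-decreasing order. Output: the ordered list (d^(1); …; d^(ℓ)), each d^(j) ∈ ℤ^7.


Interval decomposition of M: I[1,7], I[3,4], I[6,6]^3.
HN type (ℓ=3): μ^(1)=65/7; μ^(2)=5; μ^(3)=-25

((1, 1, 1, 1, 1, 1, 1); (0, 0, 1, 1, 0, 0, 0); (0, 0, 0, 0, 0, 3, 0))


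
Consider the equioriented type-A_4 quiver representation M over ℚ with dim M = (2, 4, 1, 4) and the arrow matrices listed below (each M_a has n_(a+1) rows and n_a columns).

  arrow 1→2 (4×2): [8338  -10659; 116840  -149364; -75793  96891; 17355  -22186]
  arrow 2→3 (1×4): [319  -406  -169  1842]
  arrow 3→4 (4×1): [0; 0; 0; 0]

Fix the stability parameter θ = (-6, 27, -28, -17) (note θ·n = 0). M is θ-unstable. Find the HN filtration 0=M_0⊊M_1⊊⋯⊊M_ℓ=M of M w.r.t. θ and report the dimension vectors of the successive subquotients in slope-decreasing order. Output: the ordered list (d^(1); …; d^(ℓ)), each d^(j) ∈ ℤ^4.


Via rank(M_{q-1}∘⋯∘M_p): M ≅ I[1,2], I[1,3], I[2,2]^2, I[4,4]^4.
μ_θ-semistable layers: μ^(1)=27; μ^(2)=-1/2; μ^(3)=-6; μ^(4)=-17

((0, 3, 0, 0); (0, 1, 1, 0); (2, 0, 0, 0); (0, 0, 0, 4))


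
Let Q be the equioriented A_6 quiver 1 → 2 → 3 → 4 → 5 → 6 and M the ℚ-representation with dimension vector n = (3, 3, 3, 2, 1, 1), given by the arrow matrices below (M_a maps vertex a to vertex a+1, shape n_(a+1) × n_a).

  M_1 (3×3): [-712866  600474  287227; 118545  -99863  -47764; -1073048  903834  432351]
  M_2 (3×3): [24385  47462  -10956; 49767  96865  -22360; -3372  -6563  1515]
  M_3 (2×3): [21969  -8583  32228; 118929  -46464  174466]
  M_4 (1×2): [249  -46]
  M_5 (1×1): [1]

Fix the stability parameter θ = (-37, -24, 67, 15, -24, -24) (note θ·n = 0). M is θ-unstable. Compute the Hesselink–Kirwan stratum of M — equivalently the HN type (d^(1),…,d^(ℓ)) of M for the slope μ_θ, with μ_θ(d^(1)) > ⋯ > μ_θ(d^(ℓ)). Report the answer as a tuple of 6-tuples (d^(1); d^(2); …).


Barcode: M ≅ I[1,3], I[1,4], I[1,6]. HN layers by μ_θ (5 steps, strictly decreasing):
  μ^(1)=67; μ^(2)=41; μ^(3)=17/2; μ^(4)=-24; μ^(5)=-37

((0, 0, 1, 0, 0, 0); (0, 0, 1, 1, 0, 0); (0, 0, 1, 1, 1, 1); (0, 3, 0, 0, 0, 0); (3, 0, 0, 0, 0, 0))


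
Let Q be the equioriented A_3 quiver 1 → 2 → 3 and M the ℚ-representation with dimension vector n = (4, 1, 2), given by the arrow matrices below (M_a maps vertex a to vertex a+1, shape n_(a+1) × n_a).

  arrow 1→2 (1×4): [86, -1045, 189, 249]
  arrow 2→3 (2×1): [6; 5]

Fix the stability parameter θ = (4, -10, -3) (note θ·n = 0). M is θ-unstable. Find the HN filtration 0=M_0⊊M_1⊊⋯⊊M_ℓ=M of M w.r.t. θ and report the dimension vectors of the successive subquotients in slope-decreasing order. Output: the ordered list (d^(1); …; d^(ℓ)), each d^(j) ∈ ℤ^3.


Via rank(M_{q-1}∘⋯∘M_p): M ≅ I[1,1]^3, I[1,3], I[3,3].
μ_θ-semistable layers: μ^(1)=4; μ^(2)=-3

((3, 0, 0); (1, 1, 2))


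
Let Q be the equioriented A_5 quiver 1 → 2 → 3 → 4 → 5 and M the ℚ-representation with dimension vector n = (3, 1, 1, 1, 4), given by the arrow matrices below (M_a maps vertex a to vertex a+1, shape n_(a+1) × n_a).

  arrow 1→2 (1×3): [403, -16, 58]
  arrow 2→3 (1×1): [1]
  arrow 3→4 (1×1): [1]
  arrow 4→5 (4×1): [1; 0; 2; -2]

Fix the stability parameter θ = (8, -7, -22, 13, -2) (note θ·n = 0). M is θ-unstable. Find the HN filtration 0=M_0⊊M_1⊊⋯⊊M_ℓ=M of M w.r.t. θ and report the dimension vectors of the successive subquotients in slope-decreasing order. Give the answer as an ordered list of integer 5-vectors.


Interval decomposition of M: I[1,1]^2, I[1,5], I[5,5]^3.
HN type (ℓ=4): μ^(1)=8; μ^(2)=11/2; μ^(3)=-2; μ^(4)=-7

((2, 0, 0, 0, 0); (0, 0, 0, 1, 1); (0, 0, 0, 0, 3); (1, 1, 1, 0, 0))


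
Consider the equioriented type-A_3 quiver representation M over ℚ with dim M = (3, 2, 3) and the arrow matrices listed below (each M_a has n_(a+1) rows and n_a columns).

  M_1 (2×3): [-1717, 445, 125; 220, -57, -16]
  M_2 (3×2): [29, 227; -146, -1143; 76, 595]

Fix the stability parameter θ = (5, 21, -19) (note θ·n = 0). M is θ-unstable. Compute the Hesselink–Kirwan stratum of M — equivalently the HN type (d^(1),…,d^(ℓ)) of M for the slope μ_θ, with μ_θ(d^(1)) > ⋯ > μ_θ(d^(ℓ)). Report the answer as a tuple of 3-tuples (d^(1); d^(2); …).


Via rank(M_{q-1}∘⋯∘M_p): M ≅ I[1,1], I[1,3]^2, I[3,3].
μ_θ-semistable layers: μ^(1)=5; μ^(2)=7/3; μ^(3)=-19

((1, 0, 0); (2, 2, 2); (0, 0, 1))


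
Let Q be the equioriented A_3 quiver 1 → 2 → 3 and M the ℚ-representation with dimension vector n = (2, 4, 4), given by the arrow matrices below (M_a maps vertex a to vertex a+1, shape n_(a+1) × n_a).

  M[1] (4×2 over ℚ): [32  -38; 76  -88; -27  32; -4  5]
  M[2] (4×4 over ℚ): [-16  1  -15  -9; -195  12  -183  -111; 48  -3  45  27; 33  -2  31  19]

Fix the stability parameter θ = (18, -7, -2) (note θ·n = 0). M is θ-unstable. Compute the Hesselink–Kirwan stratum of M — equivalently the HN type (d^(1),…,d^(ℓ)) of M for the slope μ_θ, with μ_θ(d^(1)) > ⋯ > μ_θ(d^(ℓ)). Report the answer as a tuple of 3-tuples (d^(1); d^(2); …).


Barcode: M ≅ I[1,2], I[1,3], I[2,2], I[2,3], I[3,3]^2. HN layers by μ_θ (4 steps, strictly decreasing):
  μ^(1)=11/2; μ^(2)=3; μ^(3)=-2; μ^(4)=-7

((1, 1, 0); (1, 1, 1); (0, 0, 3); (0, 2, 0))


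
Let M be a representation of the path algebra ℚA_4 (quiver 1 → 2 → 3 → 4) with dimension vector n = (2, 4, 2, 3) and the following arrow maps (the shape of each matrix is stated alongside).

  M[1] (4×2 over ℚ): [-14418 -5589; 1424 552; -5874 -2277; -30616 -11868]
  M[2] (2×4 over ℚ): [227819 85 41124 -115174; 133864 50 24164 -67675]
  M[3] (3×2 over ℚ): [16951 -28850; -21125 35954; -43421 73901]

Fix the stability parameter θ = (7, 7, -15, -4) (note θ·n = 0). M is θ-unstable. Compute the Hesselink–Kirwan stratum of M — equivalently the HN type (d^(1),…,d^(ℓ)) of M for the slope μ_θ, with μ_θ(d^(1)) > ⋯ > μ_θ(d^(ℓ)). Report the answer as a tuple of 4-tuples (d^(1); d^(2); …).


Barcode: M ≅ I[1,1], I[1,4], I[2,2]^2, I[2,4], I[4,4]. HN layers by μ_θ (3 steps, strictly decreasing):
  μ^(1)=7; μ^(2)=-5/4; μ^(3)=-4

((1, 2, 0, 0); (1, 1, 1, 1); (0, 1, 1, 2))


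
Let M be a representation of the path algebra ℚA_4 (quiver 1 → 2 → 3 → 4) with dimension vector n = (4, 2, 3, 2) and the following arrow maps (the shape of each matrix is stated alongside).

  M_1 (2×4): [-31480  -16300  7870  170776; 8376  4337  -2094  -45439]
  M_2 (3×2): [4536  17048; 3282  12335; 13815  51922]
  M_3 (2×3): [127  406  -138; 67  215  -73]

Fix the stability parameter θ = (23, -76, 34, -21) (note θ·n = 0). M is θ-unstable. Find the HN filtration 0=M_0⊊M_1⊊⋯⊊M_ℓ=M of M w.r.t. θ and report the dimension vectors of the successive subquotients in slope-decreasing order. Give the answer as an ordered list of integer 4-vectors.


Interval decomposition of M: I[1,1]^2, I[1,3], I[1,4], I[3,4].
HN type (ℓ=4): μ^(1)=34; μ^(2)=23; μ^(3)=13/2; μ^(4)=-53/2

((0, 0, 1, 0); (2, 0, 0, 0); (0, 0, 2, 2); (2, 2, 0, 0))


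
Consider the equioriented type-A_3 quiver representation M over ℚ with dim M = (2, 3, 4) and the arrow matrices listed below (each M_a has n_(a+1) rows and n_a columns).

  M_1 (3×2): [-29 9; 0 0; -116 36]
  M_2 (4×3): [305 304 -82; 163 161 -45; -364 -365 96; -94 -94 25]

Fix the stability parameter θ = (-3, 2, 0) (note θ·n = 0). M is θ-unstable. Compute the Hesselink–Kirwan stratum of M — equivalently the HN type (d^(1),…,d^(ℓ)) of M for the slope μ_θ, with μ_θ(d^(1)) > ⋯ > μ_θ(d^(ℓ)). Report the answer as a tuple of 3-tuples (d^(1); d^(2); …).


Via rank(M_{q-1}∘⋯∘M_p): M ≅ I[1,1], I[1,3], I[2,3]^2, I[3,3].
μ_θ-semistable layers: μ^(1)=1; μ^(2)=0; μ^(3)=-3

((0, 3, 3); (0, 0, 1); (2, 0, 0))


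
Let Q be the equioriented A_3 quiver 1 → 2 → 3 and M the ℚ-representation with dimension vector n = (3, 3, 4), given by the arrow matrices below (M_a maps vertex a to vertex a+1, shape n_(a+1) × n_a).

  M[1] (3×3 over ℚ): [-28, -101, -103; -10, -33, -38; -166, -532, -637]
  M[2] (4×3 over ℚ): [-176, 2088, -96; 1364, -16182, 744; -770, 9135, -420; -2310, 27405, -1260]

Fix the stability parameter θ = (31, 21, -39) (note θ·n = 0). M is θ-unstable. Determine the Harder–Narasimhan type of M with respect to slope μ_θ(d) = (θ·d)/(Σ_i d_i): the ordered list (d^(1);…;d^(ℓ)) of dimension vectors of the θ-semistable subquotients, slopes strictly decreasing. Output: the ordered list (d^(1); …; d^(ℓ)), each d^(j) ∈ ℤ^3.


Via rank(M_{q-1}∘⋯∘M_p): M ≅ I[1,2]^2, I[1,3], I[3,3]^3.
μ_θ-semistable layers: μ^(1)=26; μ^(2)=13/3; μ^(3)=-39

((2, 2, 0); (1, 1, 1); (0, 0, 3))


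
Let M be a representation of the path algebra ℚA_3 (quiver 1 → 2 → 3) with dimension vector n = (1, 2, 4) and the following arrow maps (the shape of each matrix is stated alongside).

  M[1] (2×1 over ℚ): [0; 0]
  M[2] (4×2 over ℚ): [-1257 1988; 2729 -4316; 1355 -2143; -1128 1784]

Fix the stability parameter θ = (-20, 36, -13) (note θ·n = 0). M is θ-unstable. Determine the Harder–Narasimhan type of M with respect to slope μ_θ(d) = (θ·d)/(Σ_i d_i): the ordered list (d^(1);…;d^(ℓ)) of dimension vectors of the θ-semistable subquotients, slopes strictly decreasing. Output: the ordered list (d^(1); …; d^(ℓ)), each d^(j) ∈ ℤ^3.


Barcode: M ≅ I[1,1], I[2,3]^2, I[3,3]^2. HN layers by μ_θ (3 steps, strictly decreasing):
  μ^(1)=23/2; μ^(2)=-13; μ^(3)=-20

((0, 2, 2); (0, 0, 2); (1, 0, 0))


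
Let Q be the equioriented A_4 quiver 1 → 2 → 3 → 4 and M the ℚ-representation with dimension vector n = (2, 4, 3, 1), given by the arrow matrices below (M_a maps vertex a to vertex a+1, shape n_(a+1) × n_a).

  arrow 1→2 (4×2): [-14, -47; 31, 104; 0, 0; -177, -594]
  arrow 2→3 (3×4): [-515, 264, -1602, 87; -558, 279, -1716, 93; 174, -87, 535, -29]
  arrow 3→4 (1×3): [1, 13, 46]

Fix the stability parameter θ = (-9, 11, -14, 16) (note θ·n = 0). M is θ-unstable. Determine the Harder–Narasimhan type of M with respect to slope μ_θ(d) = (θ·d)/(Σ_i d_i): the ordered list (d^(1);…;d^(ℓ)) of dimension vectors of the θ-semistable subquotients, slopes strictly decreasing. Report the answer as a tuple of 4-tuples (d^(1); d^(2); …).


Barcode: M ≅ I[1,2], I[1,4], I[2,3]^2. HN layers by μ_θ (4 steps, strictly decreasing):
  μ^(1)=16; μ^(2)=11; μ^(3)=-3/2; μ^(4)=-9

((0, 0, 0, 1); (0, 1, 0, 0); (0, 3, 3, 0); (2, 0, 0, 0))


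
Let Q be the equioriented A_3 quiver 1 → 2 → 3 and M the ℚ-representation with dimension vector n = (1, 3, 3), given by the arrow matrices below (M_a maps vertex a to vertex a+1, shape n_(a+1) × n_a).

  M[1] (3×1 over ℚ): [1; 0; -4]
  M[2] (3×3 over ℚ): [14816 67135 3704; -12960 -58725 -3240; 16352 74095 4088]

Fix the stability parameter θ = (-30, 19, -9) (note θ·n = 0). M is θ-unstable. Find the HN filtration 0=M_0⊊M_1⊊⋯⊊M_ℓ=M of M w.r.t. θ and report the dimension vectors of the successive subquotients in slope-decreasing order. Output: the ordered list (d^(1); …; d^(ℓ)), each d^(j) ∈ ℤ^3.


Interval decomposition of M: I[1,2], I[2,2], I[2,3], I[3,3]^2.
HN type (ℓ=4): μ^(1)=19; μ^(2)=5; μ^(3)=-9; μ^(4)=-30

((0, 2, 0); (0, 1, 1); (0, 0, 2); (1, 0, 0))


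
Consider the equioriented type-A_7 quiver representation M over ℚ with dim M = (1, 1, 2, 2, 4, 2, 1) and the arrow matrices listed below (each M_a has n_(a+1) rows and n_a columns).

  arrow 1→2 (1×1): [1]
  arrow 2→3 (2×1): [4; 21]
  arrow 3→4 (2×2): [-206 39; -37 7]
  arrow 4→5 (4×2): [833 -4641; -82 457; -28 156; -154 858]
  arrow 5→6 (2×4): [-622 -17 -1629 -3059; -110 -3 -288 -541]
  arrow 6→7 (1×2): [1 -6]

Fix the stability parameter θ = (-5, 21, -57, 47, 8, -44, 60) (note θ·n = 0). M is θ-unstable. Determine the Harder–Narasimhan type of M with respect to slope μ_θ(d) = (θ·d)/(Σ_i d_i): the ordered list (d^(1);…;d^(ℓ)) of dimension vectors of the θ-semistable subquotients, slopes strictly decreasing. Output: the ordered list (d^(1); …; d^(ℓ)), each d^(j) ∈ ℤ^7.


Interval decomposition of M: I[1,7], I[3,5], I[5,5], I[5,6].
HN type (ℓ=7): μ^(1)=60; μ^(2)=55/2; μ^(3)=8; μ^(4)=11/3; μ^(5)=-41/3; μ^(6)=-18; μ^(7)=-57

((0, 0, 0, 0, 0, 0, 1); (0, 0, 0, 1, 1, 0, 0); (0, 0, 0, 0, 1, 0, 0); (0, 0, 0, 1, 1, 1, 0); (1, 1, 1, 0, 0, 0, 0); (0, 0, 0, 0, 1, 1, 0); (0, 0, 1, 0, 0, 0, 0))


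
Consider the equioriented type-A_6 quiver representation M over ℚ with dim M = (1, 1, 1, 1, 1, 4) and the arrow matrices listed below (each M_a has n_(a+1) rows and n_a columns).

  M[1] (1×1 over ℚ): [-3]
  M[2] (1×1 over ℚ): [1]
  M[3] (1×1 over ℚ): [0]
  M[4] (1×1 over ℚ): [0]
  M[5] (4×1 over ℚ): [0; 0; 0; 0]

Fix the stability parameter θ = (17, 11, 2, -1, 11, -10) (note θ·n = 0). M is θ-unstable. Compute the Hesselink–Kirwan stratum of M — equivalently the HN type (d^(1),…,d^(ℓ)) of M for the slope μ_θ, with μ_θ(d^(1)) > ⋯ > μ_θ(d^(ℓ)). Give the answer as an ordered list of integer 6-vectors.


Interval decomposition of M: I[1,3], I[4,4], I[5,5], I[6,6]^4.
HN type (ℓ=4): μ^(1)=11; μ^(2)=10; μ^(3)=-1; μ^(4)=-10

((0, 0, 0, 0, 1, 0); (1, 1, 1, 0, 0, 0); (0, 0, 0, 1, 0, 0); (0, 0, 0, 0, 0, 4))


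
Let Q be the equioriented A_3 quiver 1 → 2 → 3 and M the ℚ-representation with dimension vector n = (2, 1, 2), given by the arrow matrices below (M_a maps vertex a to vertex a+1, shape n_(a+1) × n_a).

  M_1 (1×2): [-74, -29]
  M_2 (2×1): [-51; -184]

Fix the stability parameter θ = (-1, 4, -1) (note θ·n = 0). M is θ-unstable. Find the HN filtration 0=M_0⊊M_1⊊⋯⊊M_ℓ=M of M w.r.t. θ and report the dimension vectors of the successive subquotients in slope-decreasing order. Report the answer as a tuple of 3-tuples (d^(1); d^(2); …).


Interval decomposition of M: I[1,1], I[1,3], I[3,3].
HN type (ℓ=2): μ^(1)=3/2; μ^(2)=-1

((0, 1, 1); (2, 0, 1))


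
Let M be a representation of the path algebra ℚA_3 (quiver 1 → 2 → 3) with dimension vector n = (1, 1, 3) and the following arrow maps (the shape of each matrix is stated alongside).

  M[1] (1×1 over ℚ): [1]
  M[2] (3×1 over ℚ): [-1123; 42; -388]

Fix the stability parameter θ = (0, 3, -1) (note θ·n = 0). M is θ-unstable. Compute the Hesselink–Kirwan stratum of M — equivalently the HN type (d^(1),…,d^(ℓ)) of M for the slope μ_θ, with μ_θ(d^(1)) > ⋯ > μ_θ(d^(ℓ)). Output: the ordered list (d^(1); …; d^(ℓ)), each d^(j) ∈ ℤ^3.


Interval decomposition of M: I[1,3], I[3,3]^2.
HN type (ℓ=3): μ^(1)=1; μ^(2)=0; μ^(3)=-1

((0, 1, 1); (1, 0, 0); (0, 0, 2))


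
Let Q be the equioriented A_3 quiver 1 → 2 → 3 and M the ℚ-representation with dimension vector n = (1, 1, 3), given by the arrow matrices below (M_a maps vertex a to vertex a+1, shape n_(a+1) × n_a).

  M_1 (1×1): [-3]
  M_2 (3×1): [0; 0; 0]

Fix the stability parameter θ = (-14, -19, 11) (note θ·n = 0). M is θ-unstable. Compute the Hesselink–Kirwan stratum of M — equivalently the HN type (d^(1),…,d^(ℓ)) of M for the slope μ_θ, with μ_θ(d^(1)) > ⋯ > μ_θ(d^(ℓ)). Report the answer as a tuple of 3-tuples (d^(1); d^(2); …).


Interval decomposition of M: I[1,2], I[3,3]^3.
HN type (ℓ=2): μ^(1)=11; μ^(2)=-33/2

((0, 0, 3); (1, 1, 0))


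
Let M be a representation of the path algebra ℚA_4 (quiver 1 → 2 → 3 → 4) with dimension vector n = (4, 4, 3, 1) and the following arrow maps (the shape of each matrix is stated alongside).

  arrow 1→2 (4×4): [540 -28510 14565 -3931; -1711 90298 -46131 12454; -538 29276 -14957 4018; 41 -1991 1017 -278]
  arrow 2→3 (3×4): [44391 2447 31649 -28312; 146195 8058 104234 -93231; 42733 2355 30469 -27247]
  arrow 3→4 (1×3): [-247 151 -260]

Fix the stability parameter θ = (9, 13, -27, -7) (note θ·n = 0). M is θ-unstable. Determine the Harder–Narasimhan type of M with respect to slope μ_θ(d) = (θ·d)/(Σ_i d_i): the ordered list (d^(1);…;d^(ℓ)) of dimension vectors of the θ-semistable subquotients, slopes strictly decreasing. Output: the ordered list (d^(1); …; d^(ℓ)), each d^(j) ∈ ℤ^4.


Barcode: M ≅ I[1,2], I[1,3]^2, I[1,4]. HN layers by μ_θ (4 steps, strictly decreasing):
  μ^(1)=13; μ^(2)=9; μ^(3)=-5/3; μ^(4)=-3

((0, 1, 0, 0); (1, 0, 0, 0); (2, 2, 2, 0); (1, 1, 1, 1))


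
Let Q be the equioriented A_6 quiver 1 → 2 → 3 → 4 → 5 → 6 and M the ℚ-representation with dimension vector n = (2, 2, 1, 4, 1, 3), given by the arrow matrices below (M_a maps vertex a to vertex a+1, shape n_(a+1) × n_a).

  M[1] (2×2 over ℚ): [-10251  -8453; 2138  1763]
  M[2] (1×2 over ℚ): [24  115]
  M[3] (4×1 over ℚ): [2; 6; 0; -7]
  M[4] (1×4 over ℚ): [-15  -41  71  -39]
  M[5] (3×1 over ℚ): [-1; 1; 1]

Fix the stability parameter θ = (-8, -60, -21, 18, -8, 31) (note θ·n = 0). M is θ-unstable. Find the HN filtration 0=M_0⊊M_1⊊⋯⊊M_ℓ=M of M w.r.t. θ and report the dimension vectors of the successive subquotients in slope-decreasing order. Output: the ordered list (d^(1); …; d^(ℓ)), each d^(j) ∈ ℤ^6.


Interval decomposition of M: I[1,2], I[1,6], I[4,4]^3, I[6,6]^2.
HN type (ℓ=5): μ^(1)=31; μ^(2)=18; μ^(3)=5; μ^(4)=-21; μ^(5)=-34

((0, 0, 0, 0, 0, 3); (0, 0, 0, 3, 0, 0); (0, 0, 0, 1, 1, 0); (0, 0, 1, 0, 0, 0); (2, 2, 0, 0, 0, 0))


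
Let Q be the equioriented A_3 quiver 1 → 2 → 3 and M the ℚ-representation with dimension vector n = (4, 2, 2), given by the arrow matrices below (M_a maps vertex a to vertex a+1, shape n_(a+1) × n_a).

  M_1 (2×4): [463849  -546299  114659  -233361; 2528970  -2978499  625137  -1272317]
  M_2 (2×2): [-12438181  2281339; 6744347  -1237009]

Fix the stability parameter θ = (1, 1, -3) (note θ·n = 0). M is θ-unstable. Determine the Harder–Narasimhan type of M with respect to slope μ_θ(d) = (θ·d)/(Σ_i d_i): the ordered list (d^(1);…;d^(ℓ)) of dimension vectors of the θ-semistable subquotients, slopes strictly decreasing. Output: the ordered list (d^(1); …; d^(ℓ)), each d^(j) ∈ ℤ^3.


Via rank(M_{q-1}∘⋯∘M_p): M ≅ I[1,1]^2, I[1,3]^2.
μ_θ-semistable layers: μ^(1)=1; μ^(2)=-1/3

((2, 0, 0); (2, 2, 2))


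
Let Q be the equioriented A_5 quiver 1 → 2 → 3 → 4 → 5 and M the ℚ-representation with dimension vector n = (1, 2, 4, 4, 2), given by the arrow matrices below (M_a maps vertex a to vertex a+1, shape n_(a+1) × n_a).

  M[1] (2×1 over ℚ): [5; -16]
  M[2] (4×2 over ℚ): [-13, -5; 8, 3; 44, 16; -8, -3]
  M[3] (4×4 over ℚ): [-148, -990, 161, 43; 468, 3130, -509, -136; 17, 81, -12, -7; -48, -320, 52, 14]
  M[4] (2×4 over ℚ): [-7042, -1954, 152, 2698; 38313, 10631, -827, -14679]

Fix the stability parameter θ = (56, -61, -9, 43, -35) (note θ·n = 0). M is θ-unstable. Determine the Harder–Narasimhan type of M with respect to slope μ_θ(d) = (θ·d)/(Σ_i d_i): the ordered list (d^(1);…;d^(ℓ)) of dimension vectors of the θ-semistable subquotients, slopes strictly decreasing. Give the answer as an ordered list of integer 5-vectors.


Via rank(M_{q-1}∘⋯∘M_p): M ≅ I[1,5], I[2,5], I[3,3], I[3,4], I[4,4].
μ_θ-semistable layers: μ^(1)=43; μ^(2)=4; μ^(3)=-14/3; μ^(4)=-9; μ^(5)=-61

((0, 0, 0, 2, 0); (0, 0, 0, 2, 2); (1, 1, 1, 0, 0); (0, 0, 3, 0, 0); (0, 1, 0, 0, 0))


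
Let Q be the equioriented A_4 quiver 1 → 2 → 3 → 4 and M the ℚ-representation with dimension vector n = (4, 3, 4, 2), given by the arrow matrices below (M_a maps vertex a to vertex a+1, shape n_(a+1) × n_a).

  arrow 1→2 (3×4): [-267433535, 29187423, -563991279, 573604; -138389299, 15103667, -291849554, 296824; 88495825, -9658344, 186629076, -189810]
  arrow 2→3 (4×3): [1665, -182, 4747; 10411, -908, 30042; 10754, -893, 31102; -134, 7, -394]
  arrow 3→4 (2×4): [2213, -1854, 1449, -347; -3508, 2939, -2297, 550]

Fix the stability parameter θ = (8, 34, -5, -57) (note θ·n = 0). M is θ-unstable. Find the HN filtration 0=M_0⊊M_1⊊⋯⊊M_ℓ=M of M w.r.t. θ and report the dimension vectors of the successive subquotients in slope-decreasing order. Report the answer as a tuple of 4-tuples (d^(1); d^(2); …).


Via rank(M_{q-1}∘⋯∘M_p): M ≅ I[1,1], I[1,3], I[1,4]^2, I[3,3].
μ_θ-semistable layers: μ^(1)=29/2; μ^(2)=8; μ^(3)=-5

((0, 1, 1, 0); (2, 0, 0, 0); (2, 2, 3, 2))


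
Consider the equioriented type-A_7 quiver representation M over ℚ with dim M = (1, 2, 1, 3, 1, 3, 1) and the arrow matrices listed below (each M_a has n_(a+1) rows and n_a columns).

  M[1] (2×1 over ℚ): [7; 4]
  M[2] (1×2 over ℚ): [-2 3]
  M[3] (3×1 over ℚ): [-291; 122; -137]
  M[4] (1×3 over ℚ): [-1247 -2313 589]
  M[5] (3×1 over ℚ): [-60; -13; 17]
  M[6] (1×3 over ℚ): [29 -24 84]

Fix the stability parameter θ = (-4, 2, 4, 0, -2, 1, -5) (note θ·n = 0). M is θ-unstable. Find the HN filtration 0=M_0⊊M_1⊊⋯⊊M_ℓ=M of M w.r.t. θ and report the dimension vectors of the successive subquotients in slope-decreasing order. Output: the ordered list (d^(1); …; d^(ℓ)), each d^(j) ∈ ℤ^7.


Barcode: M ≅ I[1,6], I[2,2], I[4,4]^2, I[6,6], I[6,7]. HN layers by μ_θ (5 steps, strictly decreasing):
  μ^(1)=2; μ^(2)=1; μ^(3)=0; μ^(4)=-2; μ^(5)=-4

((0, 1, 0, 0, 0, 0, 0); (0, 1, 1, 1, 1, 2, 0); (0, 0, 0, 2, 0, 0, 0); (0, 0, 0, 0, 0, 1, 1); (1, 0, 0, 0, 0, 0, 0))


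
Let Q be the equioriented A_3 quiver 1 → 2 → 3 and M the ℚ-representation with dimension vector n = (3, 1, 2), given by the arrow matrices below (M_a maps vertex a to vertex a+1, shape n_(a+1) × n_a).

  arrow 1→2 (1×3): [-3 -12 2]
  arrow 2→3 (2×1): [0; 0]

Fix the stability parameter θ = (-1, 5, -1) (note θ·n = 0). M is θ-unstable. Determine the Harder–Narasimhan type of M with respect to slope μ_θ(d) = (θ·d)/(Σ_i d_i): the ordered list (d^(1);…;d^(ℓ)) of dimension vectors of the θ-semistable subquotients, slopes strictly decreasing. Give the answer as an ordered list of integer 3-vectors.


Via rank(M_{q-1}∘⋯∘M_p): M ≅ I[1,1]^2, I[1,2], I[3,3]^2.
μ_θ-semistable layers: μ^(1)=5; μ^(2)=-1

((0, 1, 0); (3, 0, 2))


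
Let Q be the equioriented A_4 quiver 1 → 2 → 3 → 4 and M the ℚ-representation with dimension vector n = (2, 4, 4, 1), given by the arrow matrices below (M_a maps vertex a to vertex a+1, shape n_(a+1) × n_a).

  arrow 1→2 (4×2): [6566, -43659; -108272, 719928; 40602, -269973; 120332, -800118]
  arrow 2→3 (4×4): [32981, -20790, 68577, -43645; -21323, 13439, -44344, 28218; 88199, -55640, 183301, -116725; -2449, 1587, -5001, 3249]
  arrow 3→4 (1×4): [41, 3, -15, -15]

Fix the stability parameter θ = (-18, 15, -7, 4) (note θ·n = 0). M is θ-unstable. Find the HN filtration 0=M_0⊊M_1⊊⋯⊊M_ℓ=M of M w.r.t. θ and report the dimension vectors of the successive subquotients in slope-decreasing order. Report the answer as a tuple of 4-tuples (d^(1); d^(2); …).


Barcode: M ≅ I[1,1], I[1,4], I[2,2], I[2,3]^2, I[3,3]. HN layers by μ_θ (4 steps, strictly decreasing):
  μ^(1)=15; μ^(2)=4; μ^(3)=-7; μ^(4)=-18

((0, 1, 0, 0); (0, 3, 3, 1); (0, 0, 1, 0); (2, 0, 0, 0))


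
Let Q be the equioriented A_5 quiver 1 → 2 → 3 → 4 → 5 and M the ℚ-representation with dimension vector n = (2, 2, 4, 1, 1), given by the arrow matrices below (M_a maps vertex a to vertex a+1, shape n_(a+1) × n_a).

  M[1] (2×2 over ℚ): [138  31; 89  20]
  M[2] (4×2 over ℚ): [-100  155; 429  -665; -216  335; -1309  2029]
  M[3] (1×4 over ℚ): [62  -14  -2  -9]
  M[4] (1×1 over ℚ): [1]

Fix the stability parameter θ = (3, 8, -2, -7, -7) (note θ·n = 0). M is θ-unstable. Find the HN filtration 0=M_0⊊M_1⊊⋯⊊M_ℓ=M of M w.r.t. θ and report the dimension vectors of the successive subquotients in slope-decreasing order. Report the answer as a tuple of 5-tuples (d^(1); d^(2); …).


Interval decomposition of M: I[1,3], I[1,5], I[3,3]^2.
HN type (ℓ=3): μ^(1)=3; μ^(2)=-1; μ^(3)=-2

((1, 1, 1, 0, 0); (1, 1, 1, 1, 1); (0, 0, 2, 0, 0))


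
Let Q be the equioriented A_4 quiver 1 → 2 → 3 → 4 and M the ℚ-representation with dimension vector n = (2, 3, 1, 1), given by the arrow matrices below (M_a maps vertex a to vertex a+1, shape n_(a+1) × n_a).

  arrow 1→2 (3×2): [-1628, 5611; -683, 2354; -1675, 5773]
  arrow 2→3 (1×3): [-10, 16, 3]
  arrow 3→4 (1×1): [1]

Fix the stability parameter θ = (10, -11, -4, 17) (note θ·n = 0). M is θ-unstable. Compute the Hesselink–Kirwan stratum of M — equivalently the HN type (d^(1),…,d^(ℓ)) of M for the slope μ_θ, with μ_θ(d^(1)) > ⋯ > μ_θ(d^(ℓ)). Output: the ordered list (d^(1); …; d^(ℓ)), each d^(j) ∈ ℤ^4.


Via rank(M_{q-1}∘⋯∘M_p): M ≅ I[1,2], I[1,4], I[2,2].
μ_θ-semistable layers: μ^(1)=17; μ^(2)=-1/2; μ^(3)=-5/3; μ^(4)=-11

((0, 0, 0, 1); (1, 1, 0, 0); (1, 1, 1, 0); (0, 1, 0, 0))


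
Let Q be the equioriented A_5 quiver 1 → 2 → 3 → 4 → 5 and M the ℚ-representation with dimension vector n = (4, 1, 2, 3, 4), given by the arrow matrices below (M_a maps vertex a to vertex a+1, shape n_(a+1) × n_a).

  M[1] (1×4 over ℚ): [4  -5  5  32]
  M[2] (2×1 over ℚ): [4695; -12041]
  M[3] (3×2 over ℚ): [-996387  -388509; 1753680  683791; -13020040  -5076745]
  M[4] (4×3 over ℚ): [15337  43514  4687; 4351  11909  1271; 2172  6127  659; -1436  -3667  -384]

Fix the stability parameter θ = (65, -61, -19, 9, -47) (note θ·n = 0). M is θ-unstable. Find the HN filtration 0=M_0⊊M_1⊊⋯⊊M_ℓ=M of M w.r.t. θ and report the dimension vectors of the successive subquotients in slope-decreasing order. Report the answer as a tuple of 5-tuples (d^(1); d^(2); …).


Via rank(M_{q-1}∘⋯∘M_p): M ≅ I[1,1]^3, I[1,5], I[3,5], I[4,5], I[5,5].
μ_θ-semistable layers: μ^(1)=65; μ^(2)=-53/5; μ^(3)=-19; μ^(4)=-47

((3, 0, 0, 0, 0); (1, 1, 1, 1, 1); (0, 0, 1, 2, 2); (0, 0, 0, 0, 1))


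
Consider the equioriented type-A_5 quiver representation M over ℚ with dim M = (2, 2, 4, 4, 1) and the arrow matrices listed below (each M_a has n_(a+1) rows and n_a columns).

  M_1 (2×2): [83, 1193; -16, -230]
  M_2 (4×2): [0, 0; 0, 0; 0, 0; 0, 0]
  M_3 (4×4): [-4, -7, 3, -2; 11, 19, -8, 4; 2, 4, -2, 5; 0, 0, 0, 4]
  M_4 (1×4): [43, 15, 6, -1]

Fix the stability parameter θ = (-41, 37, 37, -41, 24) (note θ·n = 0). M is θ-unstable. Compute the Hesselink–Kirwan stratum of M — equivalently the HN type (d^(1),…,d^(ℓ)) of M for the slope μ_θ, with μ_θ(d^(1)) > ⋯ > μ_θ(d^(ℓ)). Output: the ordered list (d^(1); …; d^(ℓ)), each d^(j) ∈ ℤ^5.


Barcode: M ≅ I[1,2]^2, I[3,3], I[3,4]^2, I[3,5], I[4,4]. HN layers by μ_θ (4 steps, strictly decreasing):
  μ^(1)=37; μ^(2)=24; μ^(3)=-2; μ^(4)=-41

((0, 2, 1, 0, 0); (0, 0, 0, 0, 1); (0, 0, 3, 3, 0); (2, 0, 0, 1, 0))


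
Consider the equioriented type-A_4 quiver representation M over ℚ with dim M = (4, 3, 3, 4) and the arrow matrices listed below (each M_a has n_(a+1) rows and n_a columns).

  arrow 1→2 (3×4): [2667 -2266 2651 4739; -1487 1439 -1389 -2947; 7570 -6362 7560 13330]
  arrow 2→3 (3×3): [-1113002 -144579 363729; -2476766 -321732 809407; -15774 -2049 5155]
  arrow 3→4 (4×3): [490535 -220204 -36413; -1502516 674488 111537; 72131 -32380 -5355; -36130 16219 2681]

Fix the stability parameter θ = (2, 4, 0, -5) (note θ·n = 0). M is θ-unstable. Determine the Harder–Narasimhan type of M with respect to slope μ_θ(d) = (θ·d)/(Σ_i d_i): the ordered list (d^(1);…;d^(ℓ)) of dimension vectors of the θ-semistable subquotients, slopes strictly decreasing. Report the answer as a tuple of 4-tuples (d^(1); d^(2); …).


Via rank(M_{q-1}∘⋯∘M_p): M ≅ I[1,1], I[1,2], I[1,4]^2, I[3,4], I[4,4].
μ_θ-semistable layers: μ^(1)=4; μ^(2)=2; μ^(3)=1/4; μ^(4)=-5/2; μ^(5)=-5

((0, 1, 0, 0); (2, 0, 0, 0); (2, 2, 2, 2); (0, 0, 1, 1); (0, 0, 0, 1))


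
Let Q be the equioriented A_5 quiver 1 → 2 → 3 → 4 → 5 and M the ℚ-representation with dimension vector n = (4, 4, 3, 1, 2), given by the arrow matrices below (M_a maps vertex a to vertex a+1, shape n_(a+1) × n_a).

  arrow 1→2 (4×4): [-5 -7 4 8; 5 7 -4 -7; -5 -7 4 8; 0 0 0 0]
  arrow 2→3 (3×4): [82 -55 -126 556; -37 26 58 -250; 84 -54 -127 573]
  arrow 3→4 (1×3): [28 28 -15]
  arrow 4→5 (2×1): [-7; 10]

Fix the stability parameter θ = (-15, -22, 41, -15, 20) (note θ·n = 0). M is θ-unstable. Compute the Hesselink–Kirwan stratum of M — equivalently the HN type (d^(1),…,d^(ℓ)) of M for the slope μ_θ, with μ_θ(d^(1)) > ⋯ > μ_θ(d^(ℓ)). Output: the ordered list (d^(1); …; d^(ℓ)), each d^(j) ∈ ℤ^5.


Interval decomposition of M: I[1,1]^2, I[1,3], I[1,5], I[2,2], I[2,3], I[5,5].
HN type (ℓ=6): μ^(1)=41; μ^(2)=20; μ^(3)=13; μ^(4)=-15; μ^(5)=-37/2; μ^(6)=-22

((0, 0, 2, 0, 0); (0, 0, 0, 0, 2); (0, 0, 1, 1, 0); (2, 0, 0, 0, 0); (2, 2, 0, 0, 0); (0, 2, 0, 0, 0))


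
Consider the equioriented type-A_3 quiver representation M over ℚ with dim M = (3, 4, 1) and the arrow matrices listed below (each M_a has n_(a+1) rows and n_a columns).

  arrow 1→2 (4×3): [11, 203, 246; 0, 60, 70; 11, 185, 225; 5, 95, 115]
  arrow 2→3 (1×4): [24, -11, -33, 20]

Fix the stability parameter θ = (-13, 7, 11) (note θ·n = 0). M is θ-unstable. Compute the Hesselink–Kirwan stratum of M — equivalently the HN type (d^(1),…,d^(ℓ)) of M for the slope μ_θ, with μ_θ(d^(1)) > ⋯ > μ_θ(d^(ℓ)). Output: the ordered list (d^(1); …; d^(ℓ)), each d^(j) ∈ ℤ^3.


Interval decomposition of M: I[1,1], I[1,2], I[1,3], I[2,2]^2.
HN type (ℓ=3): μ^(1)=11; μ^(2)=7; μ^(3)=-13

((0, 0, 1); (0, 4, 0); (3, 0, 0))


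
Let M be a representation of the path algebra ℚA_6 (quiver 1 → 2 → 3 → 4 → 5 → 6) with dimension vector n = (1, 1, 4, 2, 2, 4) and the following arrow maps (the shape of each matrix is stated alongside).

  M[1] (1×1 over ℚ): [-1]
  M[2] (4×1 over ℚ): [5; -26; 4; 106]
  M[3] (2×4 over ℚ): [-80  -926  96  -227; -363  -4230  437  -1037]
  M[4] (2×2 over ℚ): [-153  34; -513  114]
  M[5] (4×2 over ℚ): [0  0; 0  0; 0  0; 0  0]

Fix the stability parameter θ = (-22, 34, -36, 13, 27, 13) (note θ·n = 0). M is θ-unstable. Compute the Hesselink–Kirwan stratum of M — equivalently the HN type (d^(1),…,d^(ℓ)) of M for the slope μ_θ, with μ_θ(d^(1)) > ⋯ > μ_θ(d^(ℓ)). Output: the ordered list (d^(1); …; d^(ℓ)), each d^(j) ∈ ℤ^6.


Via rank(M_{q-1}∘⋯∘M_p): M ≅ I[1,4], I[3,3]^2, I[3,5], I[5,5], I[6,6]^4.
μ_θ-semistable layers: μ^(1)=27; μ^(2)=13; μ^(3)=-1; μ^(4)=-22; μ^(5)=-36

((0, 0, 0, 0, 2, 0); (0, 0, 0, 2, 0, 4); (0, 1, 1, 0, 0, 0); (1, 0, 0, 0, 0, 0); (0, 0, 3, 0, 0, 0))


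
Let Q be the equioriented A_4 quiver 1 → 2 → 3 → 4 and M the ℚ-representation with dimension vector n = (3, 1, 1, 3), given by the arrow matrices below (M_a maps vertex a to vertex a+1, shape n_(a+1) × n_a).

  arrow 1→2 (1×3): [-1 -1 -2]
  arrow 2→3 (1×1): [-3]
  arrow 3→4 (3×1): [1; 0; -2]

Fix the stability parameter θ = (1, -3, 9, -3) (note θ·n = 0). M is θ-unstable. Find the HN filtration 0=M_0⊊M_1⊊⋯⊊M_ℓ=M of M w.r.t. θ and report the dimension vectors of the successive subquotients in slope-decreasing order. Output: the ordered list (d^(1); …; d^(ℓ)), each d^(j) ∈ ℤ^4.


Interval decomposition of M: I[1,1]^2, I[1,4], I[4,4]^2.
HN type (ℓ=4): μ^(1)=3; μ^(2)=1; μ^(3)=-1; μ^(4)=-3

((0, 0, 1, 1); (2, 0, 0, 0); (1, 1, 0, 0); (0, 0, 0, 2))


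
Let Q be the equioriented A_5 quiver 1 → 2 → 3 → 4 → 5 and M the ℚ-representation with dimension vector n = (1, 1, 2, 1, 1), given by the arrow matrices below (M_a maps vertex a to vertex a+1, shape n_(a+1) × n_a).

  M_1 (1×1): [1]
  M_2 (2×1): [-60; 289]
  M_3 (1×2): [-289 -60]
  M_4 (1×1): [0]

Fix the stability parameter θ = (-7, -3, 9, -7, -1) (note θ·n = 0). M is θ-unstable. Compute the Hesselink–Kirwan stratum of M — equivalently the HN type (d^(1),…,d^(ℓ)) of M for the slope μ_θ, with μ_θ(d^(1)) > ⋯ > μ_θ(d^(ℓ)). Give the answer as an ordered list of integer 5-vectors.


Interval decomposition of M: I[1,3], I[3,4], I[5,5].
HN type (ℓ=5): μ^(1)=9; μ^(2)=1; μ^(3)=-1; μ^(4)=-3; μ^(5)=-7

((0, 0, 1, 0, 0); (0, 0, 1, 1, 0); (0, 0, 0, 0, 1); (0, 1, 0, 0, 0); (1, 0, 0, 0, 0))


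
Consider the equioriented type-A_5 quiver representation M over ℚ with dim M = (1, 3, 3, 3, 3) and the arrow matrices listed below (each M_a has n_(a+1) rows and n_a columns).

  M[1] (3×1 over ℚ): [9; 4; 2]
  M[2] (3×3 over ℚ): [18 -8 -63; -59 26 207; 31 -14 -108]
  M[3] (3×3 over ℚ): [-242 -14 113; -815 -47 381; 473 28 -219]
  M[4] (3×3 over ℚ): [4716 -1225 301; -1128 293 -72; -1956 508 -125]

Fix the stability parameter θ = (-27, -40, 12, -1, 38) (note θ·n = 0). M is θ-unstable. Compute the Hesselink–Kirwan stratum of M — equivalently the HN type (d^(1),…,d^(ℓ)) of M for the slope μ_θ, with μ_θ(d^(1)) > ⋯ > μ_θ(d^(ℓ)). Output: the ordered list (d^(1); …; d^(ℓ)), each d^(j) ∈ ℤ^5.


Via rank(M_{q-1}∘⋯∘M_p): M ≅ I[1,5], I[2,2], I[2,5], I[3,4], I[5,5].
μ_θ-semistable layers: μ^(1)=38; μ^(2)=11/2; μ^(3)=-67/2; μ^(4)=-40

((0, 0, 0, 0, 3); (0, 0, 3, 3, 0); (1, 1, 0, 0, 0); (0, 2, 0, 0, 0))


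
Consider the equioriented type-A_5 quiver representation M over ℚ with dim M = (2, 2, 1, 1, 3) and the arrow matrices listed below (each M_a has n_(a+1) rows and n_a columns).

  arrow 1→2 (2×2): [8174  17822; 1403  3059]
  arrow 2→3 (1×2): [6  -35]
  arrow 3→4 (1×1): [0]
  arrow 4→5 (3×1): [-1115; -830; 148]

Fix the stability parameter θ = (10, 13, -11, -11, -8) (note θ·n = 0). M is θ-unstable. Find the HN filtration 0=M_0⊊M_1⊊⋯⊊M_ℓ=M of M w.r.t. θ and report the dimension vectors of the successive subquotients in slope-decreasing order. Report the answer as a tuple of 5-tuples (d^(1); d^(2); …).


Interval decomposition of M: I[1,1], I[1,3], I[2,2], I[4,5], I[5,5]^2.
HN type (ℓ=5): μ^(1)=13; μ^(2)=10; μ^(3)=4; μ^(4)=-8; μ^(5)=-11

((0, 1, 0, 0, 0); (1, 0, 0, 0, 0); (1, 1, 1, 0, 0); (0, 0, 0, 0, 3); (0, 0, 0, 1, 0))


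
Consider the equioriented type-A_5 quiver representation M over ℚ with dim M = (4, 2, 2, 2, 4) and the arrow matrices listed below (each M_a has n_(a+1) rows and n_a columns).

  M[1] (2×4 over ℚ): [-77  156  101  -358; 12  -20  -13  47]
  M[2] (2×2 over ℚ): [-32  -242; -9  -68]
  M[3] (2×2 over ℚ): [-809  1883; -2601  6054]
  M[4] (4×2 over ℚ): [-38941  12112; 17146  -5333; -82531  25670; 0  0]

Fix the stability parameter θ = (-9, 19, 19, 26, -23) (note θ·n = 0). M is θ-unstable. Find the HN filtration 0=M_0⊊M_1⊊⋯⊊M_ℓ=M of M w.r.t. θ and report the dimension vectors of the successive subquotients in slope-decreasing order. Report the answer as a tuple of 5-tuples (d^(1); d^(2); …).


Via rank(M_{q-1}∘⋯∘M_p): M ≅ I[1,1]^2, I[1,5]^2, I[5,5]^2.
μ_θ-semistable layers: μ^(1)=41/4; μ^(2)=-9; μ^(3)=-23

((0, 2, 2, 2, 2); (4, 0, 0, 0, 0); (0, 0, 0, 0, 2))


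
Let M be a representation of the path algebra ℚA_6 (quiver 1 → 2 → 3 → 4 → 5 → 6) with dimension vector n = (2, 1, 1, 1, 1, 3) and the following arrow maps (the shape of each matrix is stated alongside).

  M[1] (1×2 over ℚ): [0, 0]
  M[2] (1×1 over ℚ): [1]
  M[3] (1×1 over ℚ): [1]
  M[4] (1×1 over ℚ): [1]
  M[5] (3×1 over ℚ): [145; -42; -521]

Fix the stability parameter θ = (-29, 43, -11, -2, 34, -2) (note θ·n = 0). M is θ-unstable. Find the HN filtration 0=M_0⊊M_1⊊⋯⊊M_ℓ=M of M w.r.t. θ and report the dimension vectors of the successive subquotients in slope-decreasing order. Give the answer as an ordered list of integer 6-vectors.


Barcode: M ≅ I[1,1]^2, I[2,6], I[6,6]^2. HN layers by μ_θ (4 steps, strictly decreasing):
  μ^(1)=16; μ^(2)=10; μ^(3)=-2; μ^(4)=-29

((0, 0, 0, 0, 1, 1); (0, 1, 1, 1, 0, 0); (0, 0, 0, 0, 0, 2); (2, 0, 0, 0, 0, 0))


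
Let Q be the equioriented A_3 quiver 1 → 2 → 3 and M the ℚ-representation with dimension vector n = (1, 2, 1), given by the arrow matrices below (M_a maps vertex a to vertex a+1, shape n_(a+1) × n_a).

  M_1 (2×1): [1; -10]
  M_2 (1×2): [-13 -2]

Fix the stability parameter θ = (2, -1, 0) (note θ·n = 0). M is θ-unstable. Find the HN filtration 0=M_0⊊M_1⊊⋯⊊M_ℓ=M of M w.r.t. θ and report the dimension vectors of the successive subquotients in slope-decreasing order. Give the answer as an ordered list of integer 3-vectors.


Via rank(M_{q-1}∘⋯∘M_p): M ≅ I[1,3], I[2,2].
μ_θ-semistable layers: μ^(1)=1/3; μ^(2)=-1

((1, 1, 1); (0, 1, 0))


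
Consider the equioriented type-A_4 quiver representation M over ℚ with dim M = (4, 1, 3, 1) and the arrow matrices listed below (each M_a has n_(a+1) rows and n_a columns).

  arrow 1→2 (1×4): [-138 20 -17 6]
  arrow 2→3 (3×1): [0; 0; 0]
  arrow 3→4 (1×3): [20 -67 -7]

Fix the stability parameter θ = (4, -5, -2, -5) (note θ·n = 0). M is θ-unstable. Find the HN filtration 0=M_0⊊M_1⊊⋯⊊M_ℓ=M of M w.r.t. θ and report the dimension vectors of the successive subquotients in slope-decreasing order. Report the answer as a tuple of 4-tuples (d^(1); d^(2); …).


Barcode: M ≅ I[1,1]^3, I[1,2], I[3,3]^2, I[3,4]. HN layers by μ_θ (4 steps, strictly decreasing):
  μ^(1)=4; μ^(2)=-1/2; μ^(3)=-2; μ^(4)=-7/2

((3, 0, 0, 0); (1, 1, 0, 0); (0, 0, 2, 0); (0, 0, 1, 1))
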